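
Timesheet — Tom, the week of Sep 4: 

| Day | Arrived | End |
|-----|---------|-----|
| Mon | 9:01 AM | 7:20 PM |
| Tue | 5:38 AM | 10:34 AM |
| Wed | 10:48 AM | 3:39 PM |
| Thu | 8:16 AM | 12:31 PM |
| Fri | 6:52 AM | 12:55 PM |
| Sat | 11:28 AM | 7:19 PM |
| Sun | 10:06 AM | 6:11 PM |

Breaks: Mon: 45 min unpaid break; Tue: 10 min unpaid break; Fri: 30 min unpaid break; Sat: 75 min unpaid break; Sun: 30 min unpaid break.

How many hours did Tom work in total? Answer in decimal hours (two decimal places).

43.17 hours

Mon: 9:01 AM–7:20 PM = 10 h 19 min; less 45 min break → 9 h 34 min
Tue: 5:38 AM–10:34 AM = 4 h 56 min; less 10 min break → 4 h 46 min
Wed: 10:48 AM–3:39 PM = 4 h 51 min
Thu: 8:16 AM–12:31 PM = 4 h 15 min
Fri: 6:52 AM–12:55 PM = 6 h 3 min; less 30 min break → 5 h 33 min
Sat: 11:28 AM–7:19 PM = 7 h 51 min; less 75 min break → 6 h 36 min
Sun: 10:06 AM–6:11 PM = 8 h 5 min; less 30 min break → 7 h 35 min
Total: 9 h 34 min + 4 h 46 min + 4 h 51 min + 4 h 15 min + 5 h 33 min + 6 h 36 min + 7 h 35 min = 43 h 10 min.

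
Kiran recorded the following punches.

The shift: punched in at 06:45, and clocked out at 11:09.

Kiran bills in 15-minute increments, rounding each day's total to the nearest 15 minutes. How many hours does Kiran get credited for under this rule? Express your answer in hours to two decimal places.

The shift: 06:45–11:09 = 4 h 24 min → rounds to 4 h 30 min

4.50 hours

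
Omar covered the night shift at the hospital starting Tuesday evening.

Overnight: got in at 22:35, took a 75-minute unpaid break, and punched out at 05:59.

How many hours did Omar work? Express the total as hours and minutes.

Overnight: 22:35 → midnight = 1 h 25 min; midnight → 05:59 = 5 h 59 min; span 7 h 24 min; less 75 min break → 6 h 9 min

6 h 9 min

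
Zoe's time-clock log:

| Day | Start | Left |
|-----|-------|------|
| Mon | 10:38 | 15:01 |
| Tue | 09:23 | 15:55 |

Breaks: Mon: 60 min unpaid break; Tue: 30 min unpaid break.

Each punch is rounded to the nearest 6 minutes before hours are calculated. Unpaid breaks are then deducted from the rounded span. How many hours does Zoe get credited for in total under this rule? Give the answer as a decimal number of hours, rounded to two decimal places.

9.40 hours

Mon: in 10:38→10:36, out 15:01→15:00; 4 h 24 min − 60 min = 3 h 24 min
Tue: in 09:23→09:24, out 15:55→15:54; 6 h 30 min − 30 min = 6 h 0 min
Total credited: 9 h 24 min.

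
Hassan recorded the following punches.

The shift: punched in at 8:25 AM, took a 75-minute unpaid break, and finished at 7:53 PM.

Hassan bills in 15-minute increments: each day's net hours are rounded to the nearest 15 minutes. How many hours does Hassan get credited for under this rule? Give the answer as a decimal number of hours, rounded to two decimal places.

10.25 hours

The shift: 8:25 AM–7:53 PM = 11 h 28 min − 75 min = 10 h 13 min → rounds to 10 h 15 min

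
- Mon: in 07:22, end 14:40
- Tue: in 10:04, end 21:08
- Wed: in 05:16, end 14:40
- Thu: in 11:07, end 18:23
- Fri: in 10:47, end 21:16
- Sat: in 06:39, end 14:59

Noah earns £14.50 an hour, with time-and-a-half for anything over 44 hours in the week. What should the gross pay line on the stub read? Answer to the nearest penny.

£852.24

Mon: 07:22–14:40 = 7 h 18 min
Tue: 10:04–21:08 = 11 h 4 min
Wed: 05:16–14:40 = 9 h 24 min
Thu: 11:07–18:23 = 7 h 16 min
Fri: 10:47–21:16 = 10 h 29 min
Sat: 06:39–14:59 = 8 h 20 min
Total worked: 53 h 51 min = 3231 min.
Regular 44 h 0 min = 2640 min at £14.50/h; overtime 9 h 51 min = 591 min at £21.75/h.
Pay = (2640 × £14.50 + 591 × £21.75) ÷ 60 = £852.24.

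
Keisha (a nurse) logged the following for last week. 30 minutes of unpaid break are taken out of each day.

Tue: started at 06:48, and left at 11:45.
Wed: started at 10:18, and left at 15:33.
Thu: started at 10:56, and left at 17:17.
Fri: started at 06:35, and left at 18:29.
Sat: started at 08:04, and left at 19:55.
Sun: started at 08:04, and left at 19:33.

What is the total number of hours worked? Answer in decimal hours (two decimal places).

Tue: 06:48–11:45 = 4 h 57 min; less 30 min break → 4 h 27 min
Wed: 10:18–15:33 = 5 h 15 min; less 30 min break → 4 h 45 min
Thu: 10:56–17:17 = 6 h 21 min; less 30 min break → 5 h 51 min
Fri: 06:35–18:29 = 11 h 54 min; less 30 min break → 11 h 24 min
Sat: 08:04–19:55 = 11 h 51 min; less 30 min break → 11 h 21 min
Sun: 08:04–19:33 = 11 h 29 min; less 30 min break → 10 h 59 min
Total: 4 h 27 min + 4 h 45 min + 5 h 51 min + 11 h 24 min + 11 h 21 min + 10 h 59 min = 48 h 47 min.

48.78 hours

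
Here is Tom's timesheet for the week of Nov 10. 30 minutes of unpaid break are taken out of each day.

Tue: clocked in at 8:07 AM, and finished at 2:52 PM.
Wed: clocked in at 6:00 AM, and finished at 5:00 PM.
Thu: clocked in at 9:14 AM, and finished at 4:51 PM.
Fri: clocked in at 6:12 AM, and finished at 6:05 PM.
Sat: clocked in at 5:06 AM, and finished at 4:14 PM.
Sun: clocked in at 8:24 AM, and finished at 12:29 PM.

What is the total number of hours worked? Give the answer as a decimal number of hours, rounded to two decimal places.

49.47 hours

Tue: 8:07 AM–2:52 PM = 6 h 45 min; less 30 min break → 6 h 15 min
Wed: 6:00 AM–5:00 PM = 11 h 0 min; less 30 min break → 10 h 30 min
Thu: 9:14 AM–4:51 PM = 7 h 37 min; less 30 min break → 7 h 7 min
Fri: 6:12 AM–6:05 PM = 11 h 53 min; less 30 min break → 11 h 23 min
Sat: 5:06 AM–4:14 PM = 11 h 8 min; less 30 min break → 10 h 38 min
Sun: 8:24 AM–12:29 PM = 4 h 5 min; less 30 min break → 3 h 35 min
Total: 6 h 15 min + 10 h 30 min + 7 h 7 min + 11 h 23 min + 10 h 38 min + 3 h 35 min = 49 h 28 min.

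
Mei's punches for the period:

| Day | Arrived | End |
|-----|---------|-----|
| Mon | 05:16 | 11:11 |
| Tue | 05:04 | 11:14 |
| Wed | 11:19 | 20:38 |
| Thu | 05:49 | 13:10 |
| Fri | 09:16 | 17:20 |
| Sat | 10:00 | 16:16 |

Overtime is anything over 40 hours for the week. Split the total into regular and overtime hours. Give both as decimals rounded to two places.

Mon: 05:16–11:11 = 5 h 55 min
Tue: 05:04–11:14 = 6 h 10 min
Wed: 11:19–20:38 = 9 h 19 min
Thu: 05:49–13:10 = 7 h 21 min
Fri: 09:16–17:20 = 8 h 4 min
Sat: 10:00–16:16 = 6 h 16 min
Total worked: 43 h 5 min = 43.08 h.
Threshold 40 h → overtime 3 h 5 min, regular 40 h 0 min.

Regular 40.00 hours, overtime 3.08 hours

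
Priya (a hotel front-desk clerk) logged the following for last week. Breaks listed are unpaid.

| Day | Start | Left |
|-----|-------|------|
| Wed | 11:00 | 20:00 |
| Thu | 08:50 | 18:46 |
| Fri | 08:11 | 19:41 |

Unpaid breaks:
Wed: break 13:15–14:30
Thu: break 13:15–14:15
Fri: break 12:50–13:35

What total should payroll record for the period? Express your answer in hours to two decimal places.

27.43 hours

Wed: 11:00–20:00 = 9 h 0 min; less 75 min break → 7 h 45 min
Thu: 08:50–18:46 = 9 h 56 min; less 60 min break → 8 h 56 min
Fri: 08:11–19:41 = 11 h 30 min; less 45 min break → 10 h 45 min
Total: 7 h 45 min + 8 h 56 min + 10 h 45 min = 27 h 26 min.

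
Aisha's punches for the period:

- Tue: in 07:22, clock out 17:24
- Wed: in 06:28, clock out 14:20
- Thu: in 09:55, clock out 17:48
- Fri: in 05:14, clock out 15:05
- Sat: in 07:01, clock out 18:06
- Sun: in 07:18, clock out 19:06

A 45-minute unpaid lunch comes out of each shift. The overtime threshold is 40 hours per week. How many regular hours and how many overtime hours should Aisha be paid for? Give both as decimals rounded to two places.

Regular 40.00 hours, overtime 14.02 hours

Tue: 07:22–17:24 = 10 h 2 min; less 45 min break → 9 h 17 min
Wed: 06:28–14:20 = 7 h 52 min; less 45 min break → 7 h 7 min
Thu: 09:55–17:48 = 7 h 53 min; less 45 min break → 7 h 8 min
Fri: 05:14–15:05 = 9 h 51 min; less 45 min break → 9 h 6 min
Sat: 07:01–18:06 = 11 h 5 min; less 45 min break → 10 h 20 min
Sun: 07:18–19:06 = 11 h 48 min; less 45 min break → 11 h 3 min
Total worked: 54 h 1 min = 54.02 h.
Threshold 40 h → overtime 14 h 1 min, regular 40 h 0 min.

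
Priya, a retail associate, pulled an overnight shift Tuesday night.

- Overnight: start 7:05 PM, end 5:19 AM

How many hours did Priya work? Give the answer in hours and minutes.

10 h 14 min

Overnight: 7:05 PM → midnight = 4 h 55 min; midnight → 5:19 AM = 5 h 19 min; span 10 h 14 min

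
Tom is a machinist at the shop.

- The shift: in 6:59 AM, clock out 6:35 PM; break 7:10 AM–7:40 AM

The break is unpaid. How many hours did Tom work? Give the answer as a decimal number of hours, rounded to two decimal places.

11.10 hours

The shift: 6:59 AM–6:35 PM = 11 h 36 min; less 30 min break → 11 h 6 min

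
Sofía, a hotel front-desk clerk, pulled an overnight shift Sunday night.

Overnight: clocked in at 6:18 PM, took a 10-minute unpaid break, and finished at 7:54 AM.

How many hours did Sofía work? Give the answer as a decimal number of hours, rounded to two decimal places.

Overnight: 6:18 PM → midnight = 5 h 42 min; midnight → 7:54 AM = 7 h 54 min; span 13 h 36 min; less 10 min break → 13 h 26 min

13.43 hours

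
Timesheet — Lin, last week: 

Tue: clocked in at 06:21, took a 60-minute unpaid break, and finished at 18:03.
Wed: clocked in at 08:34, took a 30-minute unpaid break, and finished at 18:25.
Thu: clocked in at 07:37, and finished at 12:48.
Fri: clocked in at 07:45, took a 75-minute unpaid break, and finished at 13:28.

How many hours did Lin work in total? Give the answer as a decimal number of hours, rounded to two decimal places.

Tue: 06:21–18:03 = 11 h 42 min; less 60 min break → 10 h 42 min
Wed: 08:34–18:25 = 9 h 51 min; less 30 min break → 9 h 21 min
Thu: 07:37–12:48 = 5 h 11 min
Fri: 07:45–13:28 = 5 h 43 min; less 75 min break → 4 h 28 min
Total: 10 h 42 min + 9 h 21 min + 5 h 11 min + 4 h 28 min = 29 h 42 min.

29.70 hours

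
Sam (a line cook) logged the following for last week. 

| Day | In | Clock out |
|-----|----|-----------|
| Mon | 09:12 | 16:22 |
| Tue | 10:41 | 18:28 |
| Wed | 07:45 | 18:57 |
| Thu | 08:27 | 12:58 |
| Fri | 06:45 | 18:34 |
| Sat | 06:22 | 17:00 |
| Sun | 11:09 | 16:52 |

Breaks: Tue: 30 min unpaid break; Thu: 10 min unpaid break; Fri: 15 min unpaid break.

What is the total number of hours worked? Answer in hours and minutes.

57 h 55 min

Mon: 09:12–16:22 = 7 h 10 min
Tue: 10:41–18:28 = 7 h 47 min; less 30 min break → 7 h 17 min
Wed: 07:45–18:57 = 11 h 12 min
Thu: 08:27–12:58 = 4 h 31 min; less 10 min break → 4 h 21 min
Fri: 06:45–18:34 = 11 h 49 min; less 15 min break → 11 h 34 min
Sat: 06:22–17:00 = 10 h 38 min
Sun: 11:09–16:52 = 5 h 43 min
Total: 7 h 10 min + 7 h 17 min + 11 h 12 min + 4 h 21 min + 11 h 34 min + 10 h 38 min + 5 h 43 min = 57 h 55 min.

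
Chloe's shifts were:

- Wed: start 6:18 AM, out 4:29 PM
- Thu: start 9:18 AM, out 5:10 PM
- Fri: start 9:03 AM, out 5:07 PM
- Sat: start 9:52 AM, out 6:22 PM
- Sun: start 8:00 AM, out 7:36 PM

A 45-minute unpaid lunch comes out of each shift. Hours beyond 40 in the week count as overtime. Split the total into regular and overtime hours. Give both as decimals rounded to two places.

Regular 40.00 hours, overtime 2.47 hours

Wed: 6:18 AM–4:29 PM = 10 h 11 min; less 45 min break → 9 h 26 min
Thu: 9:18 AM–5:10 PM = 7 h 52 min; less 45 min break → 7 h 7 min
Fri: 9:03 AM–5:07 PM = 8 h 4 min; less 45 min break → 7 h 19 min
Sat: 9:52 AM–6:22 PM = 8 h 30 min; less 45 min break → 7 h 45 min
Sun: 8:00 AM–7:36 PM = 11 h 36 min; less 45 min break → 10 h 51 min
Total worked: 42 h 28 min = 42.47 h.
Threshold 40 h → overtime 2 h 28 min, regular 40 h 0 min.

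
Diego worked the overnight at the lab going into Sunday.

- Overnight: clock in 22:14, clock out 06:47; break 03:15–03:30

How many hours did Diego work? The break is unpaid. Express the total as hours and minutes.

8 h 18 min

Overnight: 22:14 → midnight = 1 h 46 min; midnight → 06:47 = 6 h 47 min; span 8 h 33 min; less 15 min break → 8 h 18 min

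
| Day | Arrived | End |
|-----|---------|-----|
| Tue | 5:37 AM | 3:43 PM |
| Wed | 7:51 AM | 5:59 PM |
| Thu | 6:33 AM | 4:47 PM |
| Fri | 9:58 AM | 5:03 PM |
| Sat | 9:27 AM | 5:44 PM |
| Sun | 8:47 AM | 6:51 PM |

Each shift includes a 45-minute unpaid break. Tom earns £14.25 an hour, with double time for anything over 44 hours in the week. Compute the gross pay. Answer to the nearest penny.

£837.90

Tue: 5:37 AM–3:43 PM = 10 h 6 min; less 45 min break → 9 h 21 min
Wed: 7:51 AM–5:59 PM = 10 h 8 min; less 45 min break → 9 h 23 min
Thu: 6:33 AM–4:47 PM = 10 h 14 min; less 45 min break → 9 h 29 min
Fri: 9:58 AM–5:03 PM = 7 h 5 min; less 45 min break → 6 h 20 min
Sat: 9:27 AM–5:44 PM = 8 h 17 min; less 45 min break → 7 h 32 min
Sun: 8:47 AM–6:51 PM = 10 h 4 min; less 45 min break → 9 h 19 min
Total worked: 51 h 24 min = 3084 min.
Regular 44 h 0 min = 2640 min at £14.25/h; overtime 7 h 24 min = 444 min at £28.50/h.
Pay = (2640 × £14.25 + 444 × £28.50) ÷ 60 = £837.90.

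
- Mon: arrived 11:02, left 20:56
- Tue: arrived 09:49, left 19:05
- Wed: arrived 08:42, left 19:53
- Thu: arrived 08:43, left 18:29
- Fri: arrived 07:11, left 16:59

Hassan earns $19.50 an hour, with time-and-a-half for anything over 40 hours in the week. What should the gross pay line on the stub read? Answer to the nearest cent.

Mon: 11:02–20:56 = 9 h 54 min
Tue: 09:49–19:05 = 9 h 16 min
Wed: 08:42–19:53 = 11 h 11 min
Thu: 08:43–18:29 = 9 h 46 min
Fri: 07:11–16:59 = 9 h 48 min
Total worked: 49 h 55 min = 2995 min.
Regular 40 h 0 min = 2400 min at $19.50/h; overtime 9 h 55 min = 595 min at $29.25/h.
Pay = (2400 × $19.50 + 595 × $29.25) ÷ 60 = $1070.06.

$1070.06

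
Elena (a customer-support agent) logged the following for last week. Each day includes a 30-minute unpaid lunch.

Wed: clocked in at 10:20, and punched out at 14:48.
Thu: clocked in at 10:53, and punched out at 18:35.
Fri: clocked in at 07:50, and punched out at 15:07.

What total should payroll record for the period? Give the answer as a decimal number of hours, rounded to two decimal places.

17.95 hours

Wed: 10:20–14:48 = 4 h 28 min; less 30 min break → 3 h 58 min
Thu: 10:53–18:35 = 7 h 42 min; less 30 min break → 7 h 12 min
Fri: 07:50–15:07 = 7 h 17 min; less 30 min break → 6 h 47 min
Total: 3 h 58 min + 7 h 12 min + 6 h 47 min = 17 h 57 min.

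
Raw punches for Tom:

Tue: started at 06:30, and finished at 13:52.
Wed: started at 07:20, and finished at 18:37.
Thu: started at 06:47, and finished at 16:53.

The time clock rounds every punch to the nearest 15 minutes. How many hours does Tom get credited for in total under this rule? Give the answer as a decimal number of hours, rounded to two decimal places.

Tue: in 06:30→06:30, out 13:52→13:45; 7 h 15 min
Wed: in 07:20→07:15, out 18:37→18:30; 11 h 15 min
Thu: in 06:47→06:45, out 16:53→17:00; 10 h 15 min
Total credited: 28 h 45 min.

28.75 hours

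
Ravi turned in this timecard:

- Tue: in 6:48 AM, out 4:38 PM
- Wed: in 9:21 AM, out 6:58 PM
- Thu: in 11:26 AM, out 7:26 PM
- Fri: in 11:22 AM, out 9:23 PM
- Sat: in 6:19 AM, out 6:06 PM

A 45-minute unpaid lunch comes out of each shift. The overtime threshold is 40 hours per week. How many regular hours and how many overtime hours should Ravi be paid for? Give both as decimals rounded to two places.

Regular 40.00 hours, overtime 5.50 hours

Tue: 6:48 AM–4:38 PM = 9 h 50 min; less 45 min break → 9 h 5 min
Wed: 9:21 AM–6:58 PM = 9 h 37 min; less 45 min break → 8 h 52 min
Thu: 11:26 AM–7:26 PM = 8 h 0 min; less 45 min break → 7 h 15 min
Fri: 11:22 AM–9:23 PM = 10 h 1 min; less 45 min break → 9 h 16 min
Sat: 6:19 AM–6:06 PM = 11 h 47 min; less 45 min break → 11 h 2 min
Total worked: 45 h 30 min = 45.50 h.
Threshold 40 h → overtime 5 h 30 min, regular 40 h 0 min.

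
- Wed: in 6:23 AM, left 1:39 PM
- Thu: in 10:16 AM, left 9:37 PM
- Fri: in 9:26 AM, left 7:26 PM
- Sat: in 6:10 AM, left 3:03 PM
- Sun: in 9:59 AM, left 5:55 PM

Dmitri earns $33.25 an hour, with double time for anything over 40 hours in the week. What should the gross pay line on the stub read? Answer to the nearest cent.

$1691.32

Wed: 6:23 AM–1:39 PM = 7 h 16 min
Thu: 10:16 AM–9:37 PM = 11 h 21 min
Fri: 9:26 AM–7:26 PM = 10 h 0 min
Sat: 6:10 AM–3:03 PM = 8 h 53 min
Sun: 9:59 AM–5:55 PM = 7 h 56 min
Total worked: 45 h 26 min = 2726 min.
Regular 40 h 0 min = 2400 min at $33.25/h; overtime 5 h 26 min = 326 min at $66.50/h.
Pay = (2400 × $33.25 + 326 × $66.50) ÷ 60 = $1691.32.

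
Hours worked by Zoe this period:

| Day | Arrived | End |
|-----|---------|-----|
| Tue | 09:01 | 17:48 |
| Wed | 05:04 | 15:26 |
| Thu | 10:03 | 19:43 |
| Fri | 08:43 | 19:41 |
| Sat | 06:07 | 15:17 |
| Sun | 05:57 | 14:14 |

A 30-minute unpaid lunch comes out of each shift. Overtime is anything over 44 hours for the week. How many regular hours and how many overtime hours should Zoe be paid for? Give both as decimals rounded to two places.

Regular 44.00 hours, overtime 10.23 hours

Tue: 09:01–17:48 = 8 h 47 min; less 30 min break → 8 h 17 min
Wed: 05:04–15:26 = 10 h 22 min; less 30 min break → 9 h 52 min
Thu: 10:03–19:43 = 9 h 40 min; less 30 min break → 9 h 10 min
Fri: 08:43–19:41 = 10 h 58 min; less 30 min break → 10 h 28 min
Sat: 06:07–15:17 = 9 h 10 min; less 30 min break → 8 h 40 min
Sun: 05:57–14:14 = 8 h 17 min; less 30 min break → 7 h 47 min
Total worked: 54 h 14 min = 54.23 h.
Threshold 44 h → overtime 10 h 14 min, regular 44 h 0 min.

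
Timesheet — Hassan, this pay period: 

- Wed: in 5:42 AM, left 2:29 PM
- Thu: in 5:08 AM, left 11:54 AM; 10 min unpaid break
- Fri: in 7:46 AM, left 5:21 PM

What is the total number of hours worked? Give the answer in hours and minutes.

24 h 58 min

Wed: 5:42 AM–2:29 PM = 8 h 47 min
Thu: 5:08 AM–11:54 AM = 6 h 46 min; less 10 min break → 6 h 36 min
Fri: 7:46 AM–5:21 PM = 9 h 35 min
Total: 8 h 47 min + 6 h 36 min + 9 h 35 min = 24 h 58 min.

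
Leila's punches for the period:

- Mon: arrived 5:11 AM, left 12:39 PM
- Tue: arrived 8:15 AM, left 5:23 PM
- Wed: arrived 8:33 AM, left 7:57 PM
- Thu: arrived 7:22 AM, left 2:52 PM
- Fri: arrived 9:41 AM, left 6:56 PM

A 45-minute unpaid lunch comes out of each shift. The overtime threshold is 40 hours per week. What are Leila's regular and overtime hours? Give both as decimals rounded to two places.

Regular 40.00 hours, overtime 1.00 hours

Mon: 5:11 AM–12:39 PM = 7 h 28 min; less 45 min break → 6 h 43 min
Tue: 8:15 AM–5:23 PM = 9 h 8 min; less 45 min break → 8 h 23 min
Wed: 8:33 AM–7:57 PM = 11 h 24 min; less 45 min break → 10 h 39 min
Thu: 7:22 AM–2:52 PM = 7 h 30 min; less 45 min break → 6 h 45 min
Fri: 9:41 AM–6:56 PM = 9 h 15 min; less 45 min break → 8 h 30 min
Total worked: 41 h 0 min = 41.00 h.
Threshold 40 h → overtime 1 h 0 min, regular 40 h 0 min.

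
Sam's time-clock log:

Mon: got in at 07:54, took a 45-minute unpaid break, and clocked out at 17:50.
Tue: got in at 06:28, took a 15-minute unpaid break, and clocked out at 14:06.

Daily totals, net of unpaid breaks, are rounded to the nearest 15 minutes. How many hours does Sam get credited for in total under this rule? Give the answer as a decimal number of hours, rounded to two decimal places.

16.75 hours

Mon: 07:54–17:50 = 9 h 56 min − 45 min = 9 h 11 min → rounds to 9 h 15 min
Tue: 06:28–14:06 = 7 h 38 min − 15 min = 7 h 23 min → rounds to 7 h 30 min
Total credited: 16 h 45 min.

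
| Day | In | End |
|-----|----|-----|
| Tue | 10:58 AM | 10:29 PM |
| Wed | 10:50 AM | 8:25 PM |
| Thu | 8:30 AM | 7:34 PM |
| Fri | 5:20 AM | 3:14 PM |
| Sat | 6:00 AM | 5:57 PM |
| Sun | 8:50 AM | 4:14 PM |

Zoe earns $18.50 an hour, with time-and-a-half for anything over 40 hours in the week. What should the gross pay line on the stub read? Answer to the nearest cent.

$1334.31

Tue: 10:58 AM–10:29 PM = 11 h 31 min
Wed: 10:50 AM–8:25 PM = 9 h 35 min
Thu: 8:30 AM–7:34 PM = 11 h 4 min
Fri: 5:20 AM–3:14 PM = 9 h 54 min
Sat: 6:00 AM–5:57 PM = 11 h 57 min
Sun: 8:50 AM–4:14 PM = 7 h 24 min
Total worked: 61 h 25 min = 3685 min.
Regular 40 h 0 min = 2400 min at $18.50/h; overtime 21 h 25 min = 1285 min at $27.75/h.
Pay = (2400 × $18.50 + 1285 × $27.75) ÷ 60 = $1334.31.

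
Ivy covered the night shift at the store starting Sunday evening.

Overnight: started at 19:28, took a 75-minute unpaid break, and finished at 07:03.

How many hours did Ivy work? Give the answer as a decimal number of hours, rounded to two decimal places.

Overnight: 19:28 → midnight = 4 h 32 min; midnight → 07:03 = 7 h 3 min; span 11 h 35 min; less 75 min break → 10 h 20 min

10.33 hours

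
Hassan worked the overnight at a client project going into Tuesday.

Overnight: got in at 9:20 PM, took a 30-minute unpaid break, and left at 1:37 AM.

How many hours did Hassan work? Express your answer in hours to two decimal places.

3.78 hours

Overnight: 9:20 PM → midnight = 2 h 40 min; midnight → 1:37 AM = 1 h 37 min; span 4 h 17 min; less 30 min break → 3 h 47 min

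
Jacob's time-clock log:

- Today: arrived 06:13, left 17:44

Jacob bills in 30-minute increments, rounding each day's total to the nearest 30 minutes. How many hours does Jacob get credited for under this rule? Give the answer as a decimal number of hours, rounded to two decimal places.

Today: 06:13–17:44 = 11 h 31 min → rounds to 11 h 30 min

11.50 hours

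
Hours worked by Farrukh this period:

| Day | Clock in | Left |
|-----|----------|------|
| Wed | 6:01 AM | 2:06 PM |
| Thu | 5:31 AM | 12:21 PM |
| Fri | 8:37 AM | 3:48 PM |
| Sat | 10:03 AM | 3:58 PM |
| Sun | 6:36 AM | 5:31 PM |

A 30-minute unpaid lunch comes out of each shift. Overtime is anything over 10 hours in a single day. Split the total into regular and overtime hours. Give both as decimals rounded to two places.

Regular 36.02 hours, overtime 0.42 hours

Wed: 6:01 AM–2:06 PM = 8 h 5 min; less 30 min break → 7 h 35 min
Thu: 5:31 AM–12:21 PM = 6 h 50 min; less 30 min break → 6 h 20 min
Fri: 8:37 AM–3:48 PM = 7 h 11 min; less 30 min break → 6 h 41 min
Sat: 10:03 AM–3:58 PM = 5 h 55 min; less 30 min break → 5 h 25 min
Sun: 6:36 AM–5:31 PM = 10 h 55 min; less 30 min break → 10 h 25 min
Wed reg 7 h 35 min / OT 0 h 0 min; Thu reg 6 h 20 min / OT 0 h 0 min; Fri reg 6 h 41 min / OT 0 h 0 min; Sat reg 5 h 25 min / OT 0 h 0 min; Sun reg 10 h 0 min / OT 0 h 25 min.
Totals: regular 36 h 1 min, overtime 0 h 25 min.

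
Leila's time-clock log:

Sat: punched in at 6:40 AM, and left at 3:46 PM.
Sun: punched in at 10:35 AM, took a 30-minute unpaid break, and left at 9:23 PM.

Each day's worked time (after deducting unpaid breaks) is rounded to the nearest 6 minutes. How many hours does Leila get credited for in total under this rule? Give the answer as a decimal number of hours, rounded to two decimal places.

Sat: 6:40 AM–3:46 PM = 9 h 6 min → rounds to 9 h 6 min
Sun: 10:35 AM–9:23 PM = 10 h 48 min − 30 min = 10 h 18 min → rounds to 10 h 18 min
Total credited: 19 h 24 min.

19.40 hours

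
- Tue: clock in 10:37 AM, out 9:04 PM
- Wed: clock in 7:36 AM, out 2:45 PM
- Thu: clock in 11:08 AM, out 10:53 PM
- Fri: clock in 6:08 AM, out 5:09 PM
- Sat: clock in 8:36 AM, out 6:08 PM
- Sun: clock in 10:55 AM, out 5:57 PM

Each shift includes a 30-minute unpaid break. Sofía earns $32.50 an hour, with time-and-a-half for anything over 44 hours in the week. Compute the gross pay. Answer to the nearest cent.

$1914.25

Tue: 10:37 AM–9:04 PM = 10 h 27 min; less 30 min break → 9 h 57 min
Wed: 7:36 AM–2:45 PM = 7 h 9 min; less 30 min break → 6 h 39 min
Thu: 11:08 AM–10:53 PM = 11 h 45 min; less 30 min break → 11 h 15 min
Fri: 6:08 AM–5:09 PM = 11 h 1 min; less 30 min break → 10 h 31 min
Sat: 8:36 AM–6:08 PM = 9 h 32 min; less 30 min break → 9 h 2 min
Sun: 10:55 AM–5:57 PM = 7 h 2 min; less 30 min break → 6 h 32 min
Total worked: 53 h 56 min = 3236 min.
Regular 44 h 0 min = 2640 min at $32.50/h; overtime 9 h 56 min = 596 min at $48.75/h.
Pay = (2640 × $32.50 + 596 × $48.75) ÷ 60 = $1914.25.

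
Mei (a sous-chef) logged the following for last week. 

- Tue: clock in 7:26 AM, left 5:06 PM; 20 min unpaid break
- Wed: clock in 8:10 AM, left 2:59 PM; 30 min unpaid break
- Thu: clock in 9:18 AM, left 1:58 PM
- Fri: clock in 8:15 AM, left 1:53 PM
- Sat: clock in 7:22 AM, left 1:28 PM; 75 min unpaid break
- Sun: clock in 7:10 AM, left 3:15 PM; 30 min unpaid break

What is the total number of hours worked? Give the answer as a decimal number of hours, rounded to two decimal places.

38.38 hours

Tue: 7:26 AM–5:06 PM = 9 h 40 min; less 20 min break → 9 h 20 min
Wed: 8:10 AM–2:59 PM = 6 h 49 min; less 30 min break → 6 h 19 min
Thu: 9:18 AM–1:58 PM = 4 h 40 min
Fri: 8:15 AM–1:53 PM = 5 h 38 min
Sat: 7:22 AM–1:28 PM = 6 h 6 min; less 75 min break → 4 h 51 min
Sun: 7:10 AM–3:15 PM = 8 h 5 min; less 30 min break → 7 h 35 min
Total: 9 h 20 min + 6 h 19 min + 4 h 40 min + 5 h 38 min + 4 h 51 min + 7 h 35 min = 38 h 23 min.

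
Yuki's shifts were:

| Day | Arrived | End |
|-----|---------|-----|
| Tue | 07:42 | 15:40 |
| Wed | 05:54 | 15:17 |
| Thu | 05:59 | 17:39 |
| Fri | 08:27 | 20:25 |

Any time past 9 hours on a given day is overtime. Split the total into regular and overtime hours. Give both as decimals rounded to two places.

Tue: 07:42–15:40 = 7 h 58 min
Wed: 05:54–15:17 = 9 h 23 min
Thu: 05:59–17:39 = 11 h 40 min
Fri: 08:27–20:25 = 11 h 58 min
Tue reg 7 h 58 min / OT 0 h 0 min; Wed reg 9 h 0 min / OT 0 h 23 min; Thu reg 9 h 0 min / OT 2 h 40 min; Fri reg 9 h 0 min / OT 2 h 58 min.
Totals: regular 34 h 58 min, overtime 6 h 1 min.

Regular 34.97 hours, overtime 6.02 hours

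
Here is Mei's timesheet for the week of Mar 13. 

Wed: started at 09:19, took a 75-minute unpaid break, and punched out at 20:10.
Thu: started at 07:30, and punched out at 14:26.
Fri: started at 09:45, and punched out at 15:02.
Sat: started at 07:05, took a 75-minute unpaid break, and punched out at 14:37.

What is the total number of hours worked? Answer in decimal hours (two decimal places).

Wed: 09:19–20:10 = 10 h 51 min; less 75 min break → 9 h 36 min
Thu: 07:30–14:26 = 6 h 56 min
Fri: 09:45–15:02 = 5 h 17 min
Sat: 07:05–14:37 = 7 h 32 min; less 75 min break → 6 h 17 min
Total: 9 h 36 min + 6 h 56 min + 5 h 17 min + 6 h 17 min = 28 h 6 min.

28.10 hours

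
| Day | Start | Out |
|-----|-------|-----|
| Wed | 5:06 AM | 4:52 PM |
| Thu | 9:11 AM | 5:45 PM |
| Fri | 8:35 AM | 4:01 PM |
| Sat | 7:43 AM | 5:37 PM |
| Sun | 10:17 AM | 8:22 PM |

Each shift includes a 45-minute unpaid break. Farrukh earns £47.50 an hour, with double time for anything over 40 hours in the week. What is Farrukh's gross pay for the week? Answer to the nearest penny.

Wed: 5:06 AM–4:52 PM = 11 h 46 min; less 45 min break → 11 h 1 min
Thu: 9:11 AM–5:45 PM = 8 h 34 min; less 45 min break → 7 h 49 min
Fri: 8:35 AM–4:01 PM = 7 h 26 min; less 45 min break → 6 h 41 min
Sat: 7:43 AM–5:37 PM = 9 h 54 min; less 45 min break → 9 h 9 min
Sun: 10:17 AM–8:22 PM = 10 h 5 min; less 45 min break → 9 h 20 min
Total worked: 44 h 0 min = 2640 min.
Regular 40 h 0 min = 2400 min at £47.50/h; overtime 4 h 0 min = 240 min at £95.00/h.
Pay = (2400 × £47.50 + 240 × £95.00) ÷ 60 = £2280.00.

£2280.00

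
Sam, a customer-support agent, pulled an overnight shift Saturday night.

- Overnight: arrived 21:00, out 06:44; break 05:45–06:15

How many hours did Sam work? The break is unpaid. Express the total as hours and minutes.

Overnight: 21:00 → midnight = 3 h 0 min; midnight → 06:44 = 6 h 44 min; span 9 h 44 min; less 30 min break → 9 h 14 min

9 h 14 min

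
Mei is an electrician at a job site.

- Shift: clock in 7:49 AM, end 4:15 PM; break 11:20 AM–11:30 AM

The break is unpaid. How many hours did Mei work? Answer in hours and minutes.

8 h 16 min

Shift: 7:49 AM–4:15 PM = 8 h 26 min; less 10 min break → 8 h 16 min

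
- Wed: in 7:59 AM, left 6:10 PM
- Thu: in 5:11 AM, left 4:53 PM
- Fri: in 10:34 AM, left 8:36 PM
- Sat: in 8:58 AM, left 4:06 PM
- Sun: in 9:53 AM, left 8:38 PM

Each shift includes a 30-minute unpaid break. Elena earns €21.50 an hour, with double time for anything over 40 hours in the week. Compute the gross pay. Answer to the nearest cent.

€1173.90

Wed: 7:59 AM–6:10 PM = 10 h 11 min; less 30 min break → 9 h 41 min
Thu: 5:11 AM–4:53 PM = 11 h 42 min; less 30 min break → 11 h 12 min
Fri: 10:34 AM–8:36 PM = 10 h 2 min; less 30 min break → 9 h 32 min
Sat: 8:58 AM–4:06 PM = 7 h 8 min; less 30 min break → 6 h 38 min
Sun: 9:53 AM–8:38 PM = 10 h 45 min; less 30 min break → 10 h 15 min
Total worked: 47 h 18 min = 2838 min.
Regular 40 h 0 min = 2400 min at €21.50/h; overtime 7 h 18 min = 438 min at €43.00/h.
Pay = (2400 × €21.50 + 438 × €43.00) ÷ 60 = €1173.90.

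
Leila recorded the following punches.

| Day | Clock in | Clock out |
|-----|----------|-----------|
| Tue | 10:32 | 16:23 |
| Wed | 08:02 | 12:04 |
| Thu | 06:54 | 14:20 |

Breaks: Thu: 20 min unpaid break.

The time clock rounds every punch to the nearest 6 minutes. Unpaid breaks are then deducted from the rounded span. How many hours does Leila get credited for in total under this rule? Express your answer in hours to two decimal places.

17.07 hours

Tue: in 10:32→10:30, out 16:23→16:24; 5 h 54 min
Wed: in 08:02→08:00, out 12:04→12:06; 4 h 6 min
Thu: in 06:54→06:54, out 14:20→14:18; 7 h 24 min − 20 min = 7 h 4 min
Total credited: 17 h 4 min.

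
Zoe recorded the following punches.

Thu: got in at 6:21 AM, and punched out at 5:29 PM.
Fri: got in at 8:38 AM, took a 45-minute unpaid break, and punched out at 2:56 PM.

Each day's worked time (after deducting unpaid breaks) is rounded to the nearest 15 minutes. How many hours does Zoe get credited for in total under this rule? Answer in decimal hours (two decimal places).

16.75 hours

Thu: 6:21 AM–5:29 PM = 11 h 8 min → rounds to 11 h 15 min
Fri: 8:38 AM–2:56 PM = 6 h 18 min − 45 min = 5 h 33 min → rounds to 5 h 30 min
Total credited: 16 h 45 min.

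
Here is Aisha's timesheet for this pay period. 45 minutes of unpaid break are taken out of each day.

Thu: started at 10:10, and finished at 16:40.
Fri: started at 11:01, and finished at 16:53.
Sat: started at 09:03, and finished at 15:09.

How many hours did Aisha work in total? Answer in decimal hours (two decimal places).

16.22 hours

Thu: 10:10–16:40 = 6 h 30 min; less 45 min break → 5 h 45 min
Fri: 11:01–16:53 = 5 h 52 min; less 45 min break → 5 h 7 min
Sat: 09:03–15:09 = 6 h 6 min; less 45 min break → 5 h 21 min
Total: 5 h 45 min + 5 h 7 min + 5 h 21 min = 16 h 13 min.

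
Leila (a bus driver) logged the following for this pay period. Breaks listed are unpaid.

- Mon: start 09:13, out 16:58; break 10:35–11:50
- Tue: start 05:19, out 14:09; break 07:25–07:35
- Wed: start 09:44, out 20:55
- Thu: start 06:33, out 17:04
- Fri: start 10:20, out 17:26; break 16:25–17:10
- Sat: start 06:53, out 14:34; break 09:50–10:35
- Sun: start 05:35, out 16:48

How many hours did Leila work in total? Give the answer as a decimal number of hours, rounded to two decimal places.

61.37 hours

Mon: 09:13–16:58 = 7 h 45 min; less 75 min break → 6 h 30 min
Tue: 05:19–14:09 = 8 h 50 min; less 10 min break → 8 h 40 min
Wed: 09:44–20:55 = 11 h 11 min
Thu: 06:33–17:04 = 10 h 31 min
Fri: 10:20–17:26 = 7 h 6 min; less 45 min break → 6 h 21 min
Sat: 06:53–14:34 = 7 h 41 min; less 45 min break → 6 h 56 min
Sun: 05:35–16:48 = 11 h 13 min
Total: 6 h 30 min + 8 h 40 min + 11 h 11 min + 10 h 31 min + 6 h 21 min + 6 h 56 min + 11 h 13 min = 61 h 22 min.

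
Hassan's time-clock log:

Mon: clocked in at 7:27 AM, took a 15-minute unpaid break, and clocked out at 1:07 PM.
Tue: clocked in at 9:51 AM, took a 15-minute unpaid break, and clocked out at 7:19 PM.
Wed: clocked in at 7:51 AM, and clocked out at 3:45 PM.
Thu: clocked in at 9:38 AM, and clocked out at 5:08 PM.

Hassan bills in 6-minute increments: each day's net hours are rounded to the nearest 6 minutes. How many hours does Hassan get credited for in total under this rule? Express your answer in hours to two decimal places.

30.00 hours

Mon: 7:27 AM–1:07 PM = 5 h 40 min − 15 min = 5 h 25 min → rounds to 5 h 24 min
Tue: 9:51 AM–7:19 PM = 9 h 28 min − 15 min = 9 h 13 min → rounds to 9 h 12 min
Wed: 7:51 AM–3:45 PM = 7 h 54 min → rounds to 7 h 54 min
Thu: 9:38 AM–5:08 PM = 7 h 30 min → rounds to 7 h 30 min
Total credited: 30 h 0 min.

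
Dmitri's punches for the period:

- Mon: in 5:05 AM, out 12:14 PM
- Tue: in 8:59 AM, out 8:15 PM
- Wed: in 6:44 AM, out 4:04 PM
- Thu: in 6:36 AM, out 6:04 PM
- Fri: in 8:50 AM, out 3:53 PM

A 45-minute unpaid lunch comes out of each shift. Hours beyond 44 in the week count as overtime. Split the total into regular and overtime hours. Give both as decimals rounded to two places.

Mon: 5:05 AM–12:14 PM = 7 h 9 min; less 45 min break → 6 h 24 min
Tue: 8:59 AM–8:15 PM = 11 h 16 min; less 45 min break → 10 h 31 min
Wed: 6:44 AM–4:04 PM = 9 h 20 min; less 45 min break → 8 h 35 min
Thu: 6:36 AM–6:04 PM = 11 h 28 min; less 45 min break → 10 h 43 min
Fri: 8:50 AM–3:53 PM = 7 h 3 min; less 45 min break → 6 h 18 min
Total worked: 42 h 31 min = 42.52 h.
Threshold 44 h → overtime 0 h 0 min, regular 42 h 31 min.

Regular 42.52 hours, overtime 0.00 hours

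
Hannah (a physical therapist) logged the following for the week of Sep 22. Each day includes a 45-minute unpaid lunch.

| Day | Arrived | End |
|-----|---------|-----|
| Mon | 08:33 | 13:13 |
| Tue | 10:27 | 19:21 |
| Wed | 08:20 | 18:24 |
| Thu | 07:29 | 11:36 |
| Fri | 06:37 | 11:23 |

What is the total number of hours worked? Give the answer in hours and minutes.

28 h 46 min

Mon: 08:33–13:13 = 4 h 40 min; less 45 min break → 3 h 55 min
Tue: 10:27–19:21 = 8 h 54 min; less 45 min break → 8 h 9 min
Wed: 08:20–18:24 = 10 h 4 min; less 45 min break → 9 h 19 min
Thu: 07:29–11:36 = 4 h 7 min; less 45 min break → 3 h 22 min
Fri: 06:37–11:23 = 4 h 46 min; less 45 min break → 4 h 1 min
Total: 3 h 55 min + 8 h 9 min + 9 h 19 min + 3 h 22 min + 4 h 1 min = 28 h 46 min.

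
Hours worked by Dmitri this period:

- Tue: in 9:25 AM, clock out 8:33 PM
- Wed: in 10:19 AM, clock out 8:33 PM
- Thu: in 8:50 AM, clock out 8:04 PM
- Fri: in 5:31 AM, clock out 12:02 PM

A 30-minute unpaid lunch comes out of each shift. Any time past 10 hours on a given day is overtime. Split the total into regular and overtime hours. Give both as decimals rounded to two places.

Regular 35.75 hours, overtime 1.37 hours

Tue: 9:25 AM–8:33 PM = 11 h 8 min; less 30 min break → 10 h 38 min
Wed: 10:19 AM–8:33 PM = 10 h 14 min; less 30 min break → 9 h 44 min
Thu: 8:50 AM–8:04 PM = 11 h 14 min; less 30 min break → 10 h 44 min
Fri: 5:31 AM–12:02 PM = 6 h 31 min; less 30 min break → 6 h 1 min
Tue reg 10 h 0 min / OT 0 h 38 min; Wed reg 9 h 44 min / OT 0 h 0 min; Thu reg 10 h 0 min / OT 0 h 44 min; Fri reg 6 h 1 min / OT 0 h 0 min.
Totals: regular 35 h 45 min, overtime 1 h 22 min.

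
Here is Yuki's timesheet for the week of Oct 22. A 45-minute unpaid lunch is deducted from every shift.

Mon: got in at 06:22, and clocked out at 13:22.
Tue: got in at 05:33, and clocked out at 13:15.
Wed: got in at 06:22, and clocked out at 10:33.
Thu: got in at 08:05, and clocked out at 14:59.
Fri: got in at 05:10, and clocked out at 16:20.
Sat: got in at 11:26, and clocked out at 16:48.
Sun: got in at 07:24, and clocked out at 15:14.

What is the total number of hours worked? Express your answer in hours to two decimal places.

Mon: 06:22–13:22 = 7 h 0 min; less 45 min break → 6 h 15 min
Tue: 05:33–13:15 = 7 h 42 min; less 45 min break → 6 h 57 min
Wed: 06:22–10:33 = 4 h 11 min; less 45 min break → 3 h 26 min
Thu: 08:05–14:59 = 6 h 54 min; less 45 min break → 6 h 9 min
Fri: 05:10–16:20 = 11 h 10 min; less 45 min break → 10 h 25 min
Sat: 11:26–16:48 = 5 h 22 min; less 45 min break → 4 h 37 min
Sun: 07:24–15:14 = 7 h 50 min; less 45 min break → 7 h 5 min
Total: 6 h 15 min + 6 h 57 min + 3 h 26 min + 6 h 9 min + 10 h 25 min + 4 h 37 min + 7 h 5 min = 44 h 54 min.

44.90 hours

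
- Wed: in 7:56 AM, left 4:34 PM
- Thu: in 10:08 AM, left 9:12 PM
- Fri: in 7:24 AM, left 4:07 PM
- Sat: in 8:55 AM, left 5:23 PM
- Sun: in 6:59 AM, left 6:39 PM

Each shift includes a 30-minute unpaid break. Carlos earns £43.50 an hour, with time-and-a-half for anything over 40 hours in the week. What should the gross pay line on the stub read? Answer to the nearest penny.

Wed: 7:56 AM–4:34 PM = 8 h 38 min; less 30 min break → 8 h 8 min
Thu: 10:08 AM–9:12 PM = 11 h 4 min; less 30 min break → 10 h 34 min
Fri: 7:24 AM–4:07 PM = 8 h 43 min; less 30 min break → 8 h 13 min
Sat: 8:55 AM–5:23 PM = 8 h 28 min; less 30 min break → 7 h 58 min
Sun: 6:59 AM–6:39 PM = 11 h 40 min; less 30 min break → 11 h 10 min
Total worked: 46 h 3 min = 2763 min.
Regular 40 h 0 min = 2400 min at £43.50/h; overtime 6 h 3 min = 363 min at £65.25/h.
Pay = (2400 × £43.50 + 363 × £65.25) ÷ 60 = £2134.76.

£2134.76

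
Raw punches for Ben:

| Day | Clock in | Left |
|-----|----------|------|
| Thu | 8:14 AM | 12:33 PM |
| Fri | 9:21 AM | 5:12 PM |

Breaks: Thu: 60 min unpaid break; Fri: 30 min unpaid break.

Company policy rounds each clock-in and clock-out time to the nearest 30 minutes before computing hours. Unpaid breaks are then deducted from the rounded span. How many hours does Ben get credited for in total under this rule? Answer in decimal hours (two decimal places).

10.50 hours

Thu: in 8:14 AM→8:00 AM, out 12:33 PM→12:30 PM; 4 h 30 min − 60 min = 3 h 30 min
Fri: in 9:21 AM→9:30 AM, out 5:12 PM→5:00 PM; 7 h 30 min − 30 min = 7 h 0 min
Total credited: 10 h 30 min.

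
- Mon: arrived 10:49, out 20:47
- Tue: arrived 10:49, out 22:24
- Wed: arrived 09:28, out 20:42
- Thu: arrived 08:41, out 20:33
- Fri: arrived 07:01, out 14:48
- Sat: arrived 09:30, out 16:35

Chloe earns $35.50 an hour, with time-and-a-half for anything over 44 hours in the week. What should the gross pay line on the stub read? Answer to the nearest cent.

Mon: 10:49–20:47 = 9 h 58 min
Tue: 10:49–22:24 = 11 h 35 min
Wed: 09:28–20:42 = 11 h 14 min
Thu: 08:41–20:33 = 11 h 52 min
Fri: 07:01–14:48 = 7 h 47 min
Sat: 09:30–16:35 = 7 h 5 min
Total worked: 59 h 31 min = 3571 min.
Regular 44 h 0 min = 2640 min at $35.50/h; overtime 15 h 31 min = 931 min at $53.25/h.
Pay = (2640 × $35.50 + 931 × $53.25) ÷ 60 = $2388.26.

$2388.26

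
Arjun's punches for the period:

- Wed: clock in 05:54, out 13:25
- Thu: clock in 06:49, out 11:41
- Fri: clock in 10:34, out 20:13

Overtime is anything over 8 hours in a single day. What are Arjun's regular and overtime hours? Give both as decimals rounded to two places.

Wed: 05:54–13:25 = 7 h 31 min
Thu: 06:49–11:41 = 4 h 52 min
Fri: 10:34–20:13 = 9 h 39 min
Wed reg 7 h 31 min / OT 0 h 0 min; Thu reg 4 h 52 min / OT 0 h 0 min; Fri reg 8 h 0 min / OT 1 h 39 min.
Totals: regular 20 h 23 min, overtime 1 h 39 min.

Regular 20.38 hours, overtime 1.65 hours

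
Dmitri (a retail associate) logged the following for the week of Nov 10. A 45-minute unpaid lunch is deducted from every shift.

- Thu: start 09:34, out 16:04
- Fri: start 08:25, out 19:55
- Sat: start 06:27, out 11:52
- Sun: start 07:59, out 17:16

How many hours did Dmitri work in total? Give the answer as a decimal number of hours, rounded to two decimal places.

Thu: 09:34–16:04 = 6 h 30 min; less 45 min break → 5 h 45 min
Fri: 08:25–19:55 = 11 h 30 min; less 45 min break → 10 h 45 min
Sat: 06:27–11:52 = 5 h 25 min; less 45 min break → 4 h 40 min
Sun: 07:59–17:16 = 9 h 17 min; less 45 min break → 8 h 32 min
Total: 5 h 45 min + 10 h 45 min + 4 h 40 min + 8 h 32 min = 29 h 42 min.

29.70 hours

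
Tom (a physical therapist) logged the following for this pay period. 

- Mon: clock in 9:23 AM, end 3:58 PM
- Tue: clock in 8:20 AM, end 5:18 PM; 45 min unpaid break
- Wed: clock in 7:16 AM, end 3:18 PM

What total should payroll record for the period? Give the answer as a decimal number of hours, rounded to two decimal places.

Mon: 9:23 AM–3:58 PM = 6 h 35 min
Tue: 8:20 AM–5:18 PM = 8 h 58 min; less 45 min break → 8 h 13 min
Wed: 7:16 AM–3:18 PM = 8 h 2 min
Total: 6 h 35 min + 8 h 13 min + 8 h 2 min = 22 h 50 min.

22.83 hours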